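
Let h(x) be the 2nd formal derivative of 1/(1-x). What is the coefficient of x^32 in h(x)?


Differentiating 2 times: d^2/dx^2 [1/(1-x)] = 2!/(1-x)^3.
The expansion 1/(1-x)^3 = sum_{k>=0} C(k+2, 2) x^k, so the coefficient of x^n in 2!/(1-x)^3 is 2! * C(n+2, 2).
For n = 32: 2 * C(34, 2) = 2 * 561 = 1122

1122


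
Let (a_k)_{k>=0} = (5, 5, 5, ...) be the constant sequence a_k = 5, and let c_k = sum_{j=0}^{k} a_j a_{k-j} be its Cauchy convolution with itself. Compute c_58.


Since a_j = 5 for all j >= 0, the convolution sum becomes
c_k = sum_{j=0}^{k} 5 * 5 = 25 * (k + 1).
Equivalently, the generating function of (a_k) is 5/(1 - x) and its square is 25/(1 - x)^2 = sum_{k>=0} 25(k + 1) x^k.
For k = 58: 25 * 59 = 1475.

1475


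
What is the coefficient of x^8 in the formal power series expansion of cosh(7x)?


The Maclaurin series is cosh(t) = sum_{m>=0} t^(2m) / (2m)!, so substituting t = 7x, only even powers of x are nonzero, with coefficient of x^(2m) equal to 7^(2m) / (2m)!.
For x^8 the coefficient is 7^8/8! = 5764801/40320 = 823543/5760.

823543/5760


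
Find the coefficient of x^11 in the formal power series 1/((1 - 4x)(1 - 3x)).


By partial fractions or Cauchy convolution:
The coefficient equals sum_{k=0}^{11} 4^k * 3^(11-k).
= 16245775

16245775


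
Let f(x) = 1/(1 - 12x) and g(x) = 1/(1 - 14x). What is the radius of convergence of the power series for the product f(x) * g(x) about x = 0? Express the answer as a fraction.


The radius of 1/(1 - 12x) is 1/12 (nearest singularity at x = 1/12), and the radius of 1/(1 - 14x) is 1/14.
The product f(x)*g(x) = 1/((1 - 12x)(1 - 14x)) has singularities at both 1/12 and 1/14, so its radius of convergence is the distance to the nearest one:
min(1/12, 1/14) = 1/14.

1/14


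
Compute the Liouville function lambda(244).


The Liouville function is lambda(k) = (-1)^Omega(k), where Omega(k) counts the prime factors of k with multiplicity.
Factoring: 244 = 2 * 2 * 61, so Omega(244) = 3.
lambda(244) = (-1)^3 = -1.

-1


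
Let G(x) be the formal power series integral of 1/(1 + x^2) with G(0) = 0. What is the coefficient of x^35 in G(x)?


1/(1 + x^2) = sum_{j>=0} (-1)^j x^(2j). Integrating termwise with G(0) = 0:
G(x) = sum_{j>=0} (-1)^j x^(2j+1) / (2j+1) = arctan(x).
Only odd powers are nonzero. For x^35 write 35 = 2*17 + 1, giving
(-1)^17 / 35 = -1/35 = -1/35.

-1/35


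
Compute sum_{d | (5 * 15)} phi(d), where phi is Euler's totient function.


First, 5 * 15 = 75. One classical identity is sum_{d | n} phi(d) = n (each k in [1, n] has a unique gcd with n, and among the k's with gcd(k, n) = n/d there are phi(d) of them). So the sum equals 75. We also verify directly:
Divisors of 75: 1, 3, 5, 15, 25, 75.
phi values: 1, 2, 4, 8, 20, 40.
Sum = 75.

75


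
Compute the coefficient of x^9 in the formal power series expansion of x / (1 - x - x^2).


Let f(x) = sum_{k>=0} a_k x^k. Multiplying f(x) * (1 - x - x^2) = x and matching coefficients gives a_0 = 0, a_1 = 1, and a_k = a_{k-1} + a_{k-2} for k >= 2. These are the Fibonacci numbers F_k.
Iterating from F_0 = 0, F_1 = 1:
F_0=0, F_1=1, F_2=1, F_3=2, F_4=3, F_5=5, F_6=8, F_7=13, F_8=21, F_9=34
F_9 = 34.

34


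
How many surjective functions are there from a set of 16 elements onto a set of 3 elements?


By inclusion-exclusion on which target elements are missed, the number of surjections from an n-set onto a k-set is
surj(n, k) = sum_{j=0}^{k} (-1)^j C(k, j) (k - j)^n.
Equivalently surj(n, k) = k! * S(n, k), where S(n, k) is the Stirling number of the second kind.
For n = 16, k = 3:
S(16, 3) = 7141686, so
surj = 3! * 7141686 = 6 * 7141686 = 42850116.

42850116


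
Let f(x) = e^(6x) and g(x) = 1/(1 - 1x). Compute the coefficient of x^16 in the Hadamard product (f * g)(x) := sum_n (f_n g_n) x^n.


Expanding: f_k = 6^k/k! (from e^(6x)) and g_k = 1^k (from 1/(1 - 1x)). So the Hadamard coefficient (f * g)_k = 6^k 1^k / k! = (6)^k / k!.
For k = 16: 6^16/16! = 2821109907456/20922789888000 = 118098/875875.

118098/875875


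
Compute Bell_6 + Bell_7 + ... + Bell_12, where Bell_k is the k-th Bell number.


Recall Bell_k counts set partitions of a k-set (with Bell_0 = 1 by convention).
Bell_6 through Bell_12: 203, 877, 4140, 21147, 115975, 678570, 4213597
Sum = 203 + 877 + 4140 + 21147 + 115975 + 678570 + 4213597 = 5034509.

5034509


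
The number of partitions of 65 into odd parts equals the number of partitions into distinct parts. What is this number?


Computing partitions of 65 into odd parts (1, 3, 5, ...):
Using the generating function prod_{k>=0} 1/(1-x^(2k+1)),
the count is 18200

18200


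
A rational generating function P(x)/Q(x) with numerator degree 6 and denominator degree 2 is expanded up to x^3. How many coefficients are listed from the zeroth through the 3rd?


Expanding up to x^3 gives the coefficients for x^0, x^1, ..., x^3.
That is 3 + 1 = 4 coefficients in total.

4


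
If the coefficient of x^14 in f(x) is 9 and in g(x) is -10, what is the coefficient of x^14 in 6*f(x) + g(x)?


Scalar multiplication scales coefficients: 6 * 9 = 54.
Then add the g coefficient: 54 + -10
= 44

44


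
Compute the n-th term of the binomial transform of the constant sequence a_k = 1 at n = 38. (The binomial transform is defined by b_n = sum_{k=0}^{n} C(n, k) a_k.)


With a_k = 1 for all k, b_n = sum_{k=0}^{n} C(n, k) = 2^n by the binomial theorem.
For n = 38: 2^38 = 274877906944.

274877906944


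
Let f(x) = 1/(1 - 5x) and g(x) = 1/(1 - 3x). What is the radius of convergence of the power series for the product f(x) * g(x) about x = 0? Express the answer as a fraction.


The radius of 1/(1 - 5x) is 1/5 (nearest singularity at x = 1/5), and the radius of 1/(1 - 3x) is 1/3.
The product f(x)*g(x) = 1/((1 - 5x)(1 - 3x)) has singularities at both 1/5 and 1/3, so its radius of convergence is the distance to the nearest one:
min(1/5, 1/3) = 1/5.

1/5


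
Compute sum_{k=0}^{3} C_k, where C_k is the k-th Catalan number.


C_0 through C_3: 1, 1, 2, 5
Sum = 1 + 1 + 2 + 5
= 9

9


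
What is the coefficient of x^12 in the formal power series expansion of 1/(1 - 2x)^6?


The general identity 1/(1 - c x)^r = sum_{k>=0} c^k C(k + r - 1, r - 1) x^k follows by substituting y = c x into 1/(1 - y)^r = sum_{k>=0} C(k + r - 1, r - 1) y^k.
For c = 2, r = 6, k = 12:
2^12 * C(17, 5) = 4096 * 6188 = 25346048.

25346048


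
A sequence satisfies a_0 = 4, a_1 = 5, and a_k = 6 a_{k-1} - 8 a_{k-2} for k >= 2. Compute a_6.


The characteristic equation is t^2 - 6 t + 8 = 0, with roots r_1 = 4 and r_2 = 2 (so c_1 = r_1 + r_2, c_2 = -r_1 r_2 as required).
One can use the closed form a_n = A r_1^n + B r_2^n, but direct iteration is more reliable:
a_0 = 4, a_1 = 5, a_2 = -2, a_3 = -52, a_4 = -296, a_5 = -1360, a_6 = -5792.
So a_6 = -5792.

-5792


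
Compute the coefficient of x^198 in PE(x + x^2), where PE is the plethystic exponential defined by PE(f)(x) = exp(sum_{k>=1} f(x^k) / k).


With f(x) = x + x^2, the exponent is sum_{k>=1} (x^k + x^(2k)) / k = -ln(1 - x) - ln(1 - x^2). Exponentiating:
PE(x + x^2) = 1 / ((1 - x)(1 - x^2)).
This is the generating function for partitions of n into parts of size 1 or 2. The number of 2's can be any j in 0..99, and the rest are 1's, so
[x^198] = floor(198/2) + 1 = 100.

100


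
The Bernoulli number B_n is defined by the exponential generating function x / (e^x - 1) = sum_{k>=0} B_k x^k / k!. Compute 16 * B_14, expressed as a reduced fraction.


Bernoulli numbers can also be computed recursively via B_0 = 1 and sum_{j=0}^{m} C(m+1, j) B_j = 0 for m >= 1. Odd-index Bernoulli numbers vanish for k >= 3.
Computing B_14 = 7/6, so 16 * B_14 = 16 * 7/6 = 56/3.

56/3


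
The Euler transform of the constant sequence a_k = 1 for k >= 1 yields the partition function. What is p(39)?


The Euler transform converts the sequence a_k = 1 into the number of integer partitions.
Using the recurrence or dynamic programming:
p(39) = 31185

31185


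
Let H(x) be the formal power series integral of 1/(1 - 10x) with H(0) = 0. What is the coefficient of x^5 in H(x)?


1/(1 - 10x) = sum_{k>=0} 10^k x^k. Integrating termwise with H(0) = 0:
H(x) = sum_{k>=0} 10^k x^(k+1) / (k+1) = sum_{m>=1} 10^(m-1) x^m / m.
For m = 5: 10^4/5 = 10000/5 = 2000.

2000


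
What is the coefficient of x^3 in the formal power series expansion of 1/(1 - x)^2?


The negative binomial / multiset identity is
1/(1 - x)^r = sum_{k>=0} C(k + r - 1, r - 1) x^k.
Here r = 2 and k = 3, so the coefficient is
C(3 + 1, 1) = C(4, 1)
= 4

4


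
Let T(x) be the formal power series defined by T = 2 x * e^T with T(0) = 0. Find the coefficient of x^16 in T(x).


Apply the Lagrange inversion formula: if T = 2 x * phi(T) with phi(t) = e^t, then
[x^n] T = 2^n * (1/n) [t^(n-1)] phi(t)^n = 2^n * (1/n) [t^(n-1)] e^(n t) = 2^n * (1/n) * n^(n-1) / (n-1)! = 2^n * n^(n-1) / n!.
When c = 1 this is the Cayley count of rooted labeled trees on n vertices, divided by n!.
For n = 16: 2^16 * 16^15 / 16! = 65536 * 1152921504606846976/20922789888000 = 2305843009213693952/638512875.

2305843009213693952/638512875


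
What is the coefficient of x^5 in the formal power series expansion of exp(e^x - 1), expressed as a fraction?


exp(e^x - 1) is the exponential generating function for the Bell numbers Bell_k: exp(e^x - 1) = sum_{k>=0} Bell_k x^k / k!.
So the coefficient of x^5 in exp(e^x - 1) is Bell_5 / 5!.
Computing: Bell_5 = 52 and 5! = 120, giving
52/120 = 13/30.

13/30


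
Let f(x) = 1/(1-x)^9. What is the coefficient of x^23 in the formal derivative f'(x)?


Differentiate: d/dx [ 1/(1-x)^r ] = r / (1-x)^(r+1).
Here r = 9, so f'(x) = 9 / (1-x)^10.
The expansion of 1/(1-x)^(r+1) has coefficient of x^n equal to C(n+r, r).
So the coefficient of x^23 in f'(x) is
9 * C(32, 9) = 9 * 28048800 = 252439200

252439200


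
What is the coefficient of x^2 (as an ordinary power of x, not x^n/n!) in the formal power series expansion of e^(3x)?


The exponential series is e^y = sum_{k>=0} y^k / k!. Substituting y = 3x gives
e^(3x) = sum_{k>=0} 3^k x^k / k!.
So the coefficient of x^n is a^n/n! with a = 3, n = 2:
3^2 / 2! = 9/2 = 9/2

9/2


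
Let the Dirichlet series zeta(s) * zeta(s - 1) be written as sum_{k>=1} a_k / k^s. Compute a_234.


Convolution gives a_k = sum_{d | k} d * 1 = sum_{d | k} d = sigma(k), the sum of positive divisors of k.
For k = 234, the divisors are 1, 2, 3, 6, 9, 13, 18, 26, 39, 78, 117, 234, so
sigma(234) = 1 + 2 + 3 + 6 + 9 + 13 + 18 + 26 + 39 + 78 + 117 + 234 = 546.

546


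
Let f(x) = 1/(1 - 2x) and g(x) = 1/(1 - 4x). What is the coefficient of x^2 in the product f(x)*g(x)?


The coefficient of x^n in f*g is the Cauchy product: sum_{k=0}^{n} a^k * b^(n-k).
With a=2, b=4, n=2:
sum_{k=0}^{2} 2^k * 4^(2-k)
= 28

28


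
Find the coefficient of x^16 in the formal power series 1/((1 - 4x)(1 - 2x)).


By partial fractions or Cauchy convolution:
The coefficient equals sum_{k=0}^{16} 4^k * 2^(16-k).
= 8589869056

8589869056


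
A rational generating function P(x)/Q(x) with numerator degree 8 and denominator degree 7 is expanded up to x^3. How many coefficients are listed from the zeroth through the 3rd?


Expanding up to x^3 gives the coefficients for x^0, x^1, ..., x^3.
That is 3 + 1 = 4 coefficients in total.

4


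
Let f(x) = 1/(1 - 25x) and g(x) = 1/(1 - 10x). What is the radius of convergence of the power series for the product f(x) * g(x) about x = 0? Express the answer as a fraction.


The radius of 1/(1 - 25x) is 1/25 (nearest singularity at x = 1/25), and the radius of 1/(1 - 10x) is 1/10.
The product f(x)*g(x) = 1/((1 - 25x)(1 - 10x)) has singularities at both 1/25 and 1/10, so its radius of convergence is the distance to the nearest one:
min(1/25, 1/10) = 1/25.

1/25


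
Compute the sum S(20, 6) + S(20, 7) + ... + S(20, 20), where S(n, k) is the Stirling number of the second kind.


By definition, S(n, k) counts partitions of an n-set into exactly k nonempty blocks.
Computing row n = 20 for k = 6..20:
S(20, k): 4306078895384, 11143554045652, 15170932662679, 12011282644725, 5917584964655, 1900842429486, 411016633391, 61068660380, 6302524580, 452329200, 22350954, 741285, 15675, 190, 1
Sum = 50929138898237.

50929138898237


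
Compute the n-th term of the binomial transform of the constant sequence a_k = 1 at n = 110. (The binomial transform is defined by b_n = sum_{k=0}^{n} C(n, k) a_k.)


With a_k = 1 for all k, b_n = sum_{k=0}^{n} C(n, k) = 2^n by the binomial theorem.
For n = 110: 2^110 = 1298074214633706907132624082305024.

1298074214633706907132624082305024


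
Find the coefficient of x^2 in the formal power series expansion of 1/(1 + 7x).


Write 1/(1 + c x) = 1/(1 - (-c) x) and apply the geometric-series identity
1/(1 - y) = sum_{k>=0} y^k to get 1/(1 + c x) = sum_{k>=0} (-c)^k x^k.
So the coefficient of x^k is (-c)^k = (-1)^k * c^k.
Here c = 7 and k = 2:
(-7)^2 = 1 * 49 = 49

49


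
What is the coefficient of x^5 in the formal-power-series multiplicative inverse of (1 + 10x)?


The inverse is 1/(1 + 10x). Apply the geometric identity 1/(1 - y) = sum_{k>=0} y^k with y = -10x:
1/(1 + 10x) = sum_{k>=0} (-10)^k x^k.
So the coefficient of x^5 is (-10)^5 = -100000.

-100000


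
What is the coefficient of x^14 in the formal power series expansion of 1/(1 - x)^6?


The expansion 1/(1 - x)^r = sum_{k>=0} C(k + r - 1, r - 1) x^k follows from the multiset / negative-binomial theorem (or from repeated differentiation of the geometric series).
For r = 6 and k = 14:
C(19, 5) = 121645100408832000 / (120 * 87178291200) = 11628.

11628


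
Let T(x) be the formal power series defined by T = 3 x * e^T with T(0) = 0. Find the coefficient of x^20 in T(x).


Apply the Lagrange inversion formula: if T = 3 x * phi(T) with phi(t) = e^t, then
[x^n] T = 3^n * (1/n) [t^(n-1)] phi(t)^n = 3^n * (1/n) [t^(n-1)] e^(n t) = 3^n * (1/n) * n^(n-1) / (n-1)! = 3^n * n^(n-1) / n!.
When c = 1 this is the Cayley count of rooted labeled trees on n vertices, divided by n!.
For n = 20: 3^20 * 20^19 / 20! = 3486784401 * 5242880000000000000000000/2432902008176640000 = 17006112000000000000000/2263261.

17006112000000000000000/2263261


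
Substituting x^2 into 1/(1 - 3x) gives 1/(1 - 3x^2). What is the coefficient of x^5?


Since 1/(1 - 3x^2) only has even powers of x,
the coefficient of x^5 (odd) is 0.

0


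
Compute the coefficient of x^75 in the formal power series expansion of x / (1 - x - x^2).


Let f(x) = sum_{k>=0} a_k x^k. Multiplying f(x) * (1 - x - x^2) = x and matching coefficients gives a_0 = 0, a_1 = 1, and a_k = a_{k-1} + a_{k-2} for k >= 2. These are the Fibonacci numbers F_k.
Iterating from F_0 = 0, F_1 = 1:
F_0=0, F_1=1, F_2=1, F_3=2, F_4=3, F_5=5, F_6=8, F_7=13, F_8=21, F_9=34, ...
F_75 = 2111485077978050.

2111485077978050


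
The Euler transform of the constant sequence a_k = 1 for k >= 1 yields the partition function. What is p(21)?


The Euler transform converts the sequence a_k = 1 into the number of integer partitions.
Using the recurrence or dynamic programming:
p(21) = 792

792


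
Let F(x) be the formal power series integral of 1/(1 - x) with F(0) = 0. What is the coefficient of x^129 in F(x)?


1/(1 - x) = sum_{k>=0} x^k. Integrating termwise and using F(0) = 0 gives
F(x) = sum_{k>=0} x^(k+1) / (k+1) = sum_{m>=1} x^m / m = -ln(1 - x).
So the coefficient of x^129 is 1/129 = 1/129.

1/129


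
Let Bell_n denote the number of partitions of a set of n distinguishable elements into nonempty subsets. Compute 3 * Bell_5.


Bell_5 can be computed from the Bell triangle or from Dobinski's identity Bell_n = (1/e) * sum_{k>=0} k^n / k!.
Computing Bell_5 = 52.
Then 3 * 52 = 156.

156


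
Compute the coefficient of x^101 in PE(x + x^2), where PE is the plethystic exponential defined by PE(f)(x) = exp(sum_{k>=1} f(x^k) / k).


With f(x) = x + x^2, the exponent is sum_{k>=1} (x^k + x^(2k)) / k = -ln(1 - x) - ln(1 - x^2). Exponentiating:
PE(x + x^2) = 1 / ((1 - x)(1 - x^2)).
This is the generating function for partitions of n into parts of size 1 or 2. The number of 2's can be any j in 0..50, and the rest are 1's, so
[x^101] = floor(101/2) + 1 = 51.

51


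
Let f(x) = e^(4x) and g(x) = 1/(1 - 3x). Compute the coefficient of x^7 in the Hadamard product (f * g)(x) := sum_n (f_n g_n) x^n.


Expanding: f_k = 4^k/k! (from e^(4x)) and g_k = 3^k (from 1/(1 - 3x)). So the Hadamard coefficient (f * g)_k = 4^k 3^k / k! = (12)^k / k!.
For k = 7: 12^7/7! = 35831808/5040 = 248832/35.

248832/35


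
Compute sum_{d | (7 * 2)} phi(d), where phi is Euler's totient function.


First, 7 * 2 = 14. One classical identity is sum_{d | n} phi(d) = n (each k in [1, n] has a unique gcd with n, and among the k's with gcd(k, n) = n/d there are phi(d) of them). So the sum equals 14. We also verify directly:
Divisors of 14: 1, 2, 7, 14.
phi values: 1, 1, 6, 6.
Sum = 14.

14


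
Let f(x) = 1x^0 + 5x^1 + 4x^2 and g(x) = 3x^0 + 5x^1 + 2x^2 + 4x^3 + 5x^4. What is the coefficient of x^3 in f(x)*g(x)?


Cauchy product at x^3:
1*4 + 5*2 + 4*5
= 34

34


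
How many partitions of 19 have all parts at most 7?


Using the generating function (1-x)^(-1)(1-x^2)^(-1)...(1-x^7)^(-1),
the coefficient of x^19 counts these restricted partitions.
Result = 300

300


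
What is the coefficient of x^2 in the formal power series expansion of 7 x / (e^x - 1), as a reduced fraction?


The exponential generating function for Bernoulli numbers is
x / (e^x - 1) = sum_{k>=0} B_k x^k / k!.
So the coefficient of x^2 in 7 x / (e^x - 1) is 7 B_2 / 2!.
Computing: B_2 = 1/6, 2! = 2, giving
7 * 1/6 / 2 = 7/12.

7/12


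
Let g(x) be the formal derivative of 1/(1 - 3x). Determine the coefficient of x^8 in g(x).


Differentiate termwise: d/dx sum_{k>=0} 3^k x^k = sum_{k>=1} k 3^k x^(k-1) = sum_{j>=0} (j+1) 3^(j+1) x^j.
Equivalently, d/dx [1/(1 - 3x)] = 3/(1 - 3x)^2.
For j = 8: 9 * 3^9 = 9 * 19683 = 177147.

177147


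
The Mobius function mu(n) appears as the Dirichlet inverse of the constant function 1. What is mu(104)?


104 has a squared prime factor, so mu(104) = 0.
Factorization reveals a repeated prime.

0


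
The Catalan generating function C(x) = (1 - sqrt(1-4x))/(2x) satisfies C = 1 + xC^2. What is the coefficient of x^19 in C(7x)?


Substituting x -> 7x scales the n-th coefficient by 7^n, so [x^19] C(7x) = 7^19 * C_19.
C_19 = C(2*19, 19)/(20) = 35345263800/20 = 1767263190.
So 7^19 * 1767263190 = 11398895185373143 * 1767263190 = 20144847867778182038506170.

20144847867778182038506170


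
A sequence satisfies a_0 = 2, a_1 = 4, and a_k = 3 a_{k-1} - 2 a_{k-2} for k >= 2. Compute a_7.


The characteristic equation is t^2 - 3 t + 2 = 0, with roots r_1 = 2 and r_2 = 1 (so c_1 = r_1 + r_2, c_2 = -r_1 r_2 as required).
One can use the closed form a_n = A r_1^n + B r_2^n, but direct iteration is more reliable:
a_0 = 2, a_1 = 4, a_2 = 8, a_3 = 16, a_4 = 32, a_5 = 64, a_6 = 128, a_7 = 256.
So a_7 = 256.

256


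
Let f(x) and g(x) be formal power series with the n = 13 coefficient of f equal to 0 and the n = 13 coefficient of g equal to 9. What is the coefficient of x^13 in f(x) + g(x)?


Addition of formal power series is termwise.
The coefficient of x^13 in f + g = 0 + 9
= 9

9


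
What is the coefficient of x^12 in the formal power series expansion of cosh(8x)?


The Maclaurin series is cosh(t) = sum_{m>=0} t^(2m) / (2m)!, so substituting t = 8x, only even powers of x are nonzero, with coefficient of x^(2m) equal to 8^(2m) / (2m)!.
For x^12 the coefficient is 8^12/12! = 68719476736/479001600 = 67108864/467775.

67108864/467775


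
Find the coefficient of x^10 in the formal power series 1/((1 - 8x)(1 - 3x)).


By partial fractions or Cauchy convolution:
The coefficient equals sum_{k=0}^{10} 8^k * 3^(10-k).
= 1717951489

1717951489


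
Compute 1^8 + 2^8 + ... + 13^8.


This power sum has a closed form given by Faulhaber's formula
sum_{k=1}^{m} k^p = (1 / (p + 1)) * sum_{j=0}^{p} C(p + 1, j) B_j m^(p + 1 - j),
but for small m direct computation is fastest:
1 + 256 + 6561 + 65536 + 390625 + 1679616 + 5764801 + 16777216 + 43046721 + 100000000 + 214358881 + 429981696 + 815730721 = 1627802631.

1627802631


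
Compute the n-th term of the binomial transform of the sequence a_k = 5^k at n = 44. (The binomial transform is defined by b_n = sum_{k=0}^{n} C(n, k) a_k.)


With a_k = 5^k, b_n = sum_{k=0}^{n} C(n, k) 5^k = (1 + 5)^n by the binomial theorem.
For n = 44: (1 + 5)^44 = 6^44 = 17324272922341479351919144385642496.

17324272922341479351919144385642496


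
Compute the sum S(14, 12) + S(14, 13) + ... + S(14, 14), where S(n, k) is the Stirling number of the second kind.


By definition, S(n, k) counts partitions of an n-set into exactly k nonempty blocks.
Computing row n = 14 for k = 12..14:
S(14, k): 3367, 91, 1
Sum = 3459.

3459


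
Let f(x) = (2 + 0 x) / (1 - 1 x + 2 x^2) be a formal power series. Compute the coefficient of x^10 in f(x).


Write f(x) = sum_{k>=0} a_k x^k. Multiplying both sides by 1 - 1 x + 2 x^2 gives
(1 - 1 x + 2 x^2) sum_{k>=0} a_k x^k = 2 + 0 x.
Matching coefficients:
 x^0: a_0 = 2
 x^1: a_1 - 1 a_0 = 0  =>  a_1 = 1*2 + 0 = 2
 x^k (k >= 2): a_k = 1 a_{k-1} - 2 a_{k-2}.
Iterating: a_2 = -2, a_3 = -6, a_4 = -2, a_5 = 10, a_6 = 14, a_7 = -6, a_8 = -34, a_9 = -22, a_10 = 46.
So the coefficient of x^10 is 46.

46


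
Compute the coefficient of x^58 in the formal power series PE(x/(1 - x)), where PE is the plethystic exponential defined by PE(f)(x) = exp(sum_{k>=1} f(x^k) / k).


For f(x) = x/(1 - x) we have
sum_{k>=1} f(x^k) / k = sum_{k>=1} (1/k) * x^k / (1 - x^k) = sum_{k, m >= 1} x^(k m) / k,
which after exponentiating simplifies to
PE(x/(1 - x)) = prod_{k>=1} 1 / (1 - x^k).
This is the generating function for the partition function p(n), so the coefficient of x^58 is p(58).
Computing p(58) by dynamic programming over parts 1, 2, ..., 58: p(58) = 715220.

715220


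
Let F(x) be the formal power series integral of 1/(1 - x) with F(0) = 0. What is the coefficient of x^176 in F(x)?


1/(1 - x) = sum_{k>=0} x^k. Integrating termwise and using F(0) = 0 gives
F(x) = sum_{k>=0} x^(k+1) / (k+1) = sum_{m>=1} x^m / m = -ln(1 - x).
So the coefficient of x^176 is 1/176 = 1/176.

1/176


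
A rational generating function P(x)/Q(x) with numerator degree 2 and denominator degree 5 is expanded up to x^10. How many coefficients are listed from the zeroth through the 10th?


Expanding up to x^10 gives the coefficients for x^0, x^1, ..., x^10.
That is 10 + 1 = 11 coefficients in total.

11


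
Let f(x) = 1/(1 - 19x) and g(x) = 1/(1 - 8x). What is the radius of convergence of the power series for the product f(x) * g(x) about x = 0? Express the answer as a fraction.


The radius of 1/(1 - 19x) is 1/19 (nearest singularity at x = 1/19), and the radius of 1/(1 - 8x) is 1/8.
The product f(x)*g(x) = 1/((1 - 19x)(1 - 8x)) has singularities at both 1/19 and 1/8, so its radius of convergence is the distance to the nearest one:
min(1/19, 1/8) = 1/19.

1/19


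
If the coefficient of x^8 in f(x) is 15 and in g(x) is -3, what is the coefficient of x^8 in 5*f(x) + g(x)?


Scalar multiplication scales coefficients: 5 * 15 = 75.
Then add the g coefficient: 75 + -3
= 72

72


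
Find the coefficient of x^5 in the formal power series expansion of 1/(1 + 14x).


Write 1/(1 + c x) = 1/(1 - (-c) x) and apply the geometric-series identity
1/(1 - y) = sum_{k>=0} y^k to get 1/(1 + c x) = sum_{k>=0} (-c)^k x^k.
So the coefficient of x^k is (-c)^k = (-1)^k * c^k.
Here c = 14 and k = 5:
(-14)^5 = -1 * 537824 = -537824

-537824


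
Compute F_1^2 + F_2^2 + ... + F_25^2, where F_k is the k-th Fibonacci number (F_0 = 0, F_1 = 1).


There is a standard identity sum_{k=0}^{N} F_k^2 = F_N * F_{N+1} (proved inductively from the telescoping relation F_k^2 = F_k F_{k+1} - F_{k-1} F_k). Then
sum_{k=1}^{25} F_k^2 = F_25 F_26 - F_0 F_1.
Computing: F_25 = 75025, F_26 = 121393, F_0 = 0, F_1 = 1.
Sum = 75025 * 121393 - 0 * 1 = 9107509825.

9107509825


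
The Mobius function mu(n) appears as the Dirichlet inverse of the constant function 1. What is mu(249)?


249 = 3 * 83 (all distinct primes).
mu(249) = (-1)^2 = 1

1


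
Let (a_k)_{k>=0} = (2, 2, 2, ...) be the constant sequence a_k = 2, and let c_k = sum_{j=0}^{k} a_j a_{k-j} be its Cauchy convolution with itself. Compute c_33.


Since a_j = 2 for all j >= 0, the convolution sum becomes
c_k = sum_{j=0}^{k} 2 * 2 = 4 * (k + 1).
Equivalently, the generating function of (a_k) is 2/(1 - x) and its square is 4/(1 - x)^2 = sum_{k>=0} 4(k + 1) x^k.
For k = 33: 4 * 34 = 136.

136


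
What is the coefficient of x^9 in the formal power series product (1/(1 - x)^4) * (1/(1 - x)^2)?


Combine the factors: (1/(1 - x)^4) * (1/(1 - x)^2) = 1/(1 - x)^6.
Then use 1/(1 - x)^r = sum_{k>=0} C(k + r - 1, r - 1) x^k with r = 6 and k = 9:
C(14, 5) = 2002.

2002


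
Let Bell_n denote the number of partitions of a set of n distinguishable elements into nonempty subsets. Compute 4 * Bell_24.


Bell_24 can be computed from the Bell triangle or from Dobinski's identity Bell_n = (1/e) * sum_{k>=0} k^n / k!.
Computing Bell_24 = 445958869294805289.
Then 4 * 445958869294805289 = 1783835477179221156.

1783835477179221156


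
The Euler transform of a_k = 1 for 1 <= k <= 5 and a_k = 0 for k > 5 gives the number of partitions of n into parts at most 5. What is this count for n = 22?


Partitions of 22 into parts at most 5:
Using generating function (1-x)^(-1)(1-x^2)^(-1)...(1-x^5)^(-1),
the coefficient of x^22 = 255

255


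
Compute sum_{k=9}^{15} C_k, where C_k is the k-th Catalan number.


C_9 through C_15: 4862, 16796, 58786, 208012, 742900, 2674440, 9694845
Sum = 4862 + 16796 + 58786 + 208012 + 742900 + 2674440 + 9694845
= 13400641

13400641


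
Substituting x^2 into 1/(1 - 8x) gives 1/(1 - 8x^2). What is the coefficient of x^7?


Since 1/(1 - 8x^2) only has even powers of x,
the coefficient of x^7 (odd) is 0.

0


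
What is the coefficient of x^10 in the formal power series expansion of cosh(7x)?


The Maclaurin series is cosh(t) = sum_{m>=0} t^(2m) / (2m)!, so substituting t = 7x, only even powers of x are nonzero, with coefficient of x^(2m) equal to 7^(2m) / (2m)!.
For x^10 the coefficient is 7^10/10! = 282475249/3628800 = 40353607/518400.

40353607/518400


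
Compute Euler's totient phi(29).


phi(n) counts integers in [1, n] coprime to n. Using the multiplicative formula phi(n) = n * prod_{p | n} (1 - 1/p):
29 = 29, so
phi(29) = 29 * (1 - 1/29) = 28.

28


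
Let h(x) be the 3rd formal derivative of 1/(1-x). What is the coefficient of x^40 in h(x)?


Differentiating 3 times: d^3/dx^3 [1/(1-x)] = 3!/(1-x)^4.
The expansion 1/(1-x)^4 = sum_{k>=0} C(k+3, 3) x^k, so the coefficient of x^n in 3!/(1-x)^4 is 3! * C(n+3, 3).
For n = 40: 6 * C(43, 3) = 6 * 12341 = 74046

74046


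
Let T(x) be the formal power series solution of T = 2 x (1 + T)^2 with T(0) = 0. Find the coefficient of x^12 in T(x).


Apply the Lagrange inversion formula: if T = 2 x * phi(T) with phi(t) = (1 + t)^2, then [x^n] T = 2^n * (1/n) [t^(n-1)] phi(t)^n = 2^n * (1/n) [t^(n-1)] (1 + t)^(2n) = 2^n * (1/n) C(2n, n-1).
Using the identity C(2n, n-1) = C(2n, n) * n / (n+1), the unscaled factor equals C(2n, n) / (n+1) = C_n, the n-th Catalan number.
For n = 12: C_12 = C(24, 12) / 13 = 2704156/13 = 208012.
With the 2^12 = 4096 factor, the coefficient is 4096 * 208012 = 852017152.

852017152


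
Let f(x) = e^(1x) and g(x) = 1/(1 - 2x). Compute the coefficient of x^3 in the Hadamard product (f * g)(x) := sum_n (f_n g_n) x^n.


Expanding: f_k = 1^k/k! (from e^(1x)) and g_k = 2^k (from 1/(1 - 2x)). So the Hadamard coefficient (f * g)_k = 1^k 2^k / k! = (2)^k / k!.
For k = 3: 2^3/3! = 8/6 = 4/3.

4/3


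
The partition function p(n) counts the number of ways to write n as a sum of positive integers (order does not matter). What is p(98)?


Using the generating function prod_{k>=1} 1/(1-x^k), we compute p(98).
By dynamic programming over parts 1 through 98:
p(98) = 150198136

150198136


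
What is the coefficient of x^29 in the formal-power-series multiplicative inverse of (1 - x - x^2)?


Let the inverse be f(x) = sum_{k>=0} a_k x^k. From f(x) * (1 - x - x^2) = 1 and matching coefficients:
 x^0: a_0 = 1.
 x^1: a_1 - a_0 = 0, so a_1 = 1.
 x^k (k >= 2): a_k - a_{k-1} - a_{k-2} = 0, i.e. a_k = a_{k-1} + a_{k-2}.
This is the Fibonacci-type recurrence shifted so that a_0 = a_1 = 1.
Iterating: a_0=1, a_1=1, a_2=2, a_3=3, a_4=5, a_5=8, a_6=13, a_7=21, a_8=34, a_9=55, ...
a_29 = 832040.

832040


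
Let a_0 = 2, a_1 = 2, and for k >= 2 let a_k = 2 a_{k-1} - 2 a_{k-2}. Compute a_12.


Iterating the recurrence forward:
a_0 = 2
a_1 = 2
a_2 = 2*2 - 2*2 = 0
a_3 = 2*0 - 2*2 = -4
a_4 = 2*-4 - 2*0 = -8
a_5 = 2*-8 - 2*-4 = -8
a_6 = 2*-8 - 2*-8 = 0
a_7 = 2*0 - 2*-8 = 16
a_8 = 2*16 - 2*0 = 32
a_9 = 2*32 - 2*16 = 32
a_10 = 2*32 - 2*32 = 0
a_11 = 2*0 - 2*32 = -64
a_12 = 2*-64 - 2*0 = -128
So a_12 = -128.

-128


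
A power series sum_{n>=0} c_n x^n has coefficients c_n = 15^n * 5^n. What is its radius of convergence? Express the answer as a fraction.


By the root test (Cauchy-Hadamard), the radius is R = 1 / limsup_n |c_n|^(1/n).
Here |c_n|^(1/n) = (15^n * 5^n)^(1/n) = 15 * 5 = 75 for all n.
So R = 1/75 = 1/75.

1/75


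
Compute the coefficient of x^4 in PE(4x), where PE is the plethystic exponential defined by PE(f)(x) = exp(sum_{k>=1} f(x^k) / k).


With f(x) = 4x, the exponent is sum_{k>=1} 4 x^k / k = 4 * (-ln(1 - x)). Exponentiating:
PE(4x) = exp(-4 ln(1 - x)) = 1/(1 - x)^4.
By the negative binomial expansion, [x^n] 1/(1 - x)^4 = C(n + 3, 3).
For n = 4: C(7, 3) = 35.

35


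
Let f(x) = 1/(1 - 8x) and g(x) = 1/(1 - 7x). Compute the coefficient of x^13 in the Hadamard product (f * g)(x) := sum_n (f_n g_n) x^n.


f has coefficients f_k = 8^k and g has coefficients g_k = 7^k, so the Hadamard product has coefficient (f*g)_k = 8^k * 7^k = 56^k.
For k = 13: 56^13 = 53265296773103187132416.

53265296773103187132416


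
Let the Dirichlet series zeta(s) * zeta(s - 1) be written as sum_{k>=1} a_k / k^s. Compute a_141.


Convolution gives a_k = sum_{d | k} d * 1 = sum_{d | k} d = sigma(k), the sum of positive divisors of k.
For k = 141, the divisors are 1, 3, 47, 141, so
sigma(141) = 1 + 3 + 47 + 141 = 192.

192


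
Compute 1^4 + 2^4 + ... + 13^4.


This power sum has a closed form given by Faulhaber's formula
sum_{k=1}^{m} k^p = (1 / (p + 1)) * sum_{j=0}^{p} C(p + 1, j) B_j m^(p + 1 - j),
but for small m direct computation is fastest:
1 + 16 + 81 + 256 + 625 + 1296 + 2401 + 4096 + 6561 + 10000 + 14641 + 20736 + 28561 = 89271.

89271


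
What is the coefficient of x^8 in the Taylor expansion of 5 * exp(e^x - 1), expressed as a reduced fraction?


exp(e^x - 1) = sum_{k>=0} Bell_k x^k / k!, where Bell_k is the k-th Bell number.
So the coefficient of x^8 is 5 * Bell_8 / 8!.
Computing: Bell_8 = 4140 and 8! = 40320, giving
5 * 4140/40320 = 115/224.

115/224


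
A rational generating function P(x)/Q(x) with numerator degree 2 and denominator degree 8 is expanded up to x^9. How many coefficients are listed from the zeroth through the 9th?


Expanding up to x^9 gives the coefficients for x^0, x^1, ..., x^9.
That is 9 + 1 = 10 coefficients in total.

10


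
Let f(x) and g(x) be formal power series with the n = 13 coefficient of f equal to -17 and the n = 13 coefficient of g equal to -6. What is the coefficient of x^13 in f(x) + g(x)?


Addition of formal power series is termwise.
The coefficient of x^13 in f + g = -17 + -6
= -23

-23


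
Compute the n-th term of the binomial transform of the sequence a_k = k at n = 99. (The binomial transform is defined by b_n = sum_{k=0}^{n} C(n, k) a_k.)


With a_k = k, b_n = sum_{k=0}^{n} C(n, k) k. Using k * C(n, k) = n * C(n-1, k-1) gives b_n = n * sum_{k>=1} C(n-1, k-1) = n * 2^(n-1).
For n = 99: 99 * 2^98 = 99 * 316912650057057350374175801344 = 31374352355648677687043404333056.

31374352355648677687043404333056


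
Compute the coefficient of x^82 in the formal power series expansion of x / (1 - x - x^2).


Let f(x) = sum_{k>=0} a_k x^k. Multiplying f(x) * (1 - x - x^2) = x and matching coefficients gives a_0 = 0, a_1 = 1, and a_k = a_{k-1} + a_{k-2} for k >= 2. These are the Fibonacci numbers F_k.
Iterating from F_0 = 0, F_1 = 1:
F_0=0, F_1=1, F_2=1, F_3=2, F_4=3, F_5=5, F_6=8, F_7=13, F_8=21, F_9=34, ...
F_82 = 61305790721611591.

61305790721611591


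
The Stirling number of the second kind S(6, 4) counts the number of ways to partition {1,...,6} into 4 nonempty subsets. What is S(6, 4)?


Using the explicit formula S(n,k) = (1/k!) sum_{j=0}^{k} (-1)^(k-j) C(k,j) j^n:
S(6, 4) = 65
Equivalently, S(n,k) is n! times the coefficient of x^n in the EGF (e^x - 1)^k / k!.

65


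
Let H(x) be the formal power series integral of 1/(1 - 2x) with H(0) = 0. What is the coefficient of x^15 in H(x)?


1/(1 - 2x) = sum_{k>=0} 2^k x^k. Integrating termwise with H(0) = 0:
H(x) = sum_{k>=0} 2^k x^(k+1) / (k+1) = sum_{m>=1} 2^(m-1) x^m / m.
For m = 15: 2^14/15 = 16384/15 = 16384/15.

16384/15


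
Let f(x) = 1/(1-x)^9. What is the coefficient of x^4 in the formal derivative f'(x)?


Differentiate: d/dx [ 1/(1-x)^r ] = r / (1-x)^(r+1).
Here r = 9, so f'(x) = 9 / (1-x)^10.
The expansion of 1/(1-x)^(r+1) has coefficient of x^n equal to C(n+r, r).
So the coefficient of x^4 in f'(x) is
9 * C(13, 9) = 9 * 715 = 6435

6435


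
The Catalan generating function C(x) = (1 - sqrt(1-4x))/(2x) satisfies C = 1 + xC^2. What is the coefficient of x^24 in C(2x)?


Substituting x -> 2x scales the n-th coefficient by 2^n, so [x^24] C(2x) = 2^24 * C_24.
C_24 = C(2*24, 24)/(25) = 32247603683100/25 = 1289904147324.
So 2^24 * 1289904147324 = 16777216 * 1289904147324 = 21641000498950569984.

21641000498950569984


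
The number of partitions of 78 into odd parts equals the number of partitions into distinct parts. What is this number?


Computing partitions of 78 into odd parts (1, 3, 5, ...):
Using the generating function prod_{k>=0} 1/(1-x^(2k+1)),
the count is 64234

64234


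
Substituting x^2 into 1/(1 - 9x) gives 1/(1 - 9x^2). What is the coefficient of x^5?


Since 1/(1 - 9x^2) only has even powers of x,
the coefficient of x^5 (odd) is 0.

0


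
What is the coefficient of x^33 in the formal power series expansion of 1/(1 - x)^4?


The negative binomial / multiset identity is
1/(1 - x)^r = sum_{k>=0} C(k + r - 1, r - 1) x^k.
Here r = 4 and k = 33, so the coefficient is
C(33 + 3, 3) = C(36, 3)
= 7140

7140


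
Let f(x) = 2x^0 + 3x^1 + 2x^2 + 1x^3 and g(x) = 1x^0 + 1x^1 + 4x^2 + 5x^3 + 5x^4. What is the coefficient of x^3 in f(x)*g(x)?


Cauchy product at x^3:
2*5 + 3*4 + 2*1 + 1*1
= 25

25


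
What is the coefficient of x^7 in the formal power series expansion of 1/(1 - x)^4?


The expansion 1/(1 - x)^r = sum_{k>=0} C(k + r - 1, r - 1) x^k follows from the multiset / negative-binomial theorem (or from repeated differentiation of the geometric series).
For r = 4 and k = 7:
C(10, 3) = 3628800 / (6 * 5040) = 120.

120


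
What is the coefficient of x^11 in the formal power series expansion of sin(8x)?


The Maclaurin series is sin(t) = sum_{k>=0} (-1)^k t^(2k+1) / (2k+1)!, so substituting t = 8x, only odd powers of x are nonzero, with coefficient of x^(2k+1) equal to (-1)^k 8^(2k+1) / (2k+1)!.
Write 11 = 2*5 + 1, giving the coefficient (-1)^5 * 8^11 / 11! = -8589934592/39916800 = -33554432/155925.

-33554432/155925


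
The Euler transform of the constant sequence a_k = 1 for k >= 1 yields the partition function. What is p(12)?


The Euler transform converts the sequence a_k = 1 into the number of integer partitions.
Using the recurrence or dynamic programming:
p(12) = 77

77


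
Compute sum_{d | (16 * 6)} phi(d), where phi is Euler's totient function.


First, 16 * 6 = 96. One classical identity is sum_{d | n} phi(d) = n (each k in [1, n] has a unique gcd with n, and among the k's with gcd(k, n) = n/d there are phi(d) of them). So the sum equals 96. We also verify directly:
Divisors of 96: 1, 2, 3, 4, 6, 8, 12, 16, 24, 32, 48, 96.
phi values: 1, 1, 2, 2, 2, 4, 4, 8, 8, 16, 16, 32.
Sum = 96.

96


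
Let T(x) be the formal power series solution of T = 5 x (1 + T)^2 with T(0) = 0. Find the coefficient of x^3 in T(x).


Apply the Lagrange inversion formula: if T = 5 x * phi(T) with phi(t) = (1 + t)^2, then [x^n] T = 5^n * (1/n) [t^(n-1)] phi(t)^n = 5^n * (1/n) [t^(n-1)] (1 + t)^(2n) = 5^n * (1/n) C(2n, n-1).
Using the identity C(2n, n-1) = C(2n, n) * n / (n+1), the unscaled factor equals C(2n, n) / (n+1) = C_n, the n-th Catalan number.
For n = 3: C_3 = C(6, 3) / 4 = 20/4 = 5.
With the 5^3 = 125 factor, the coefficient is 125 * 5 = 625.

625


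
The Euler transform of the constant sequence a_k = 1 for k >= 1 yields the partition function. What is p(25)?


The Euler transform converts the sequence a_k = 1 into the number of integer partitions.
Using the recurrence or dynamic programming:
p(25) = 1958

1958


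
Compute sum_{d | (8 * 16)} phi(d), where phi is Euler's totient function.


First, 8 * 16 = 128. One classical identity is sum_{d | n} phi(d) = n (each k in [1, n] has a unique gcd with n, and among the k's with gcd(k, n) = n/d there are phi(d) of them). So the sum equals 128. We also verify directly:
Divisors of 128: 1, 2, 4, 8, 16, 32, 64, 128.
phi values: 1, 1, 2, 4, 8, 16, 32, 64.
Sum = 128.

128


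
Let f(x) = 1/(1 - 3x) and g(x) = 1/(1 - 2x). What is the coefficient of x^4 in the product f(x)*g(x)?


The coefficient of x^n in f*g is the Cauchy product: sum_{k=0}^{n} a^k * b^(n-k).
With a=3, b=2, n=4:
sum_{k=0}^{4} 3^k * 2^(4-k)
= 211

211


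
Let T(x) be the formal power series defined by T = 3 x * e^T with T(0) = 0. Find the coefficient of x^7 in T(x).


Apply the Lagrange inversion formula: if T = 3 x * phi(T) with phi(t) = e^t, then
[x^n] T = 3^n * (1/n) [t^(n-1)] phi(t)^n = 3^n * (1/n) [t^(n-1)] e^(n t) = 3^n * (1/n) * n^(n-1) / (n-1)! = 3^n * n^(n-1) / n!.
When c = 1 this is the Cayley count of rooted labeled trees on n vertices, divided by n!.
For n = 7: 3^7 * 7^6 / 7! = 2187 * 117649/5040 = 4084101/80.

4084101/80


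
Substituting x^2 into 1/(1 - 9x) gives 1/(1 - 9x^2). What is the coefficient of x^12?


The coefficient of x^(2m) in 1/(1 - 9x^2) is 9^m.
With n = 12 = 2*6, the coefficient is 9^6 = 531441.

531441


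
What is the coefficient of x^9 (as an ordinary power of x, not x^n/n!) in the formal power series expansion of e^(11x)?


The exponential series is e^y = sum_{k>=0} y^k / k!. Substituting y = 11x gives
e^(11x) = sum_{k>=0} 11^k x^k / k!.
So the coefficient of x^n is a^n/n! with a = 11, n = 9:
11^9 / 9! = 2357947691/362880 = 2357947691/362880

2357947691/362880


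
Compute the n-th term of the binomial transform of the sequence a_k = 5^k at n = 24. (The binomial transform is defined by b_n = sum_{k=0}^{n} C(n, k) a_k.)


With a_k = 5^k, b_n = sum_{k=0}^{n} C(n, k) 5^k = (1 + 5)^n by the binomial theorem.
For n = 24: (1 + 5)^24 = 6^24 = 4738381338321616896.

4738381338321616896


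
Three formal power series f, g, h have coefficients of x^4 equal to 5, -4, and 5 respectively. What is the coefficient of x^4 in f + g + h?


Series addition is componentwise:
5 + -4 + 5
= 6

6


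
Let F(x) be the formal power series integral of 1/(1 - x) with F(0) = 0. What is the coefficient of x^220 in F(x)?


1/(1 - x) = sum_{k>=0} x^k. Integrating termwise and using F(0) = 0 gives
F(x) = sum_{k>=0} x^(k+1) / (k+1) = sum_{m>=1} x^m / m = -ln(1 - x).
So the coefficient of x^220 is 1/220 = 1/220.

1/220


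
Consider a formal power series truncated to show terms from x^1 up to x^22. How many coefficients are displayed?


From x^1 to x^22 inclusive, the count is 22 - 1 + 1 = 22.

22


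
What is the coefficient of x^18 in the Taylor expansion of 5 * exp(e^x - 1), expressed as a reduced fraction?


exp(e^x - 1) = sum_{k>=0} Bell_k x^k / k!, where Bell_k is the k-th Bell number.
So the coefficient of x^18 is 5 * Bell_18 / 18!.
Computing: Bell_18 = 682076806159 and 18! = 6402373705728000, giving
5 * 682076806159/6402373705728000 = 97439543737/182924963020800.

97439543737/182924963020800
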